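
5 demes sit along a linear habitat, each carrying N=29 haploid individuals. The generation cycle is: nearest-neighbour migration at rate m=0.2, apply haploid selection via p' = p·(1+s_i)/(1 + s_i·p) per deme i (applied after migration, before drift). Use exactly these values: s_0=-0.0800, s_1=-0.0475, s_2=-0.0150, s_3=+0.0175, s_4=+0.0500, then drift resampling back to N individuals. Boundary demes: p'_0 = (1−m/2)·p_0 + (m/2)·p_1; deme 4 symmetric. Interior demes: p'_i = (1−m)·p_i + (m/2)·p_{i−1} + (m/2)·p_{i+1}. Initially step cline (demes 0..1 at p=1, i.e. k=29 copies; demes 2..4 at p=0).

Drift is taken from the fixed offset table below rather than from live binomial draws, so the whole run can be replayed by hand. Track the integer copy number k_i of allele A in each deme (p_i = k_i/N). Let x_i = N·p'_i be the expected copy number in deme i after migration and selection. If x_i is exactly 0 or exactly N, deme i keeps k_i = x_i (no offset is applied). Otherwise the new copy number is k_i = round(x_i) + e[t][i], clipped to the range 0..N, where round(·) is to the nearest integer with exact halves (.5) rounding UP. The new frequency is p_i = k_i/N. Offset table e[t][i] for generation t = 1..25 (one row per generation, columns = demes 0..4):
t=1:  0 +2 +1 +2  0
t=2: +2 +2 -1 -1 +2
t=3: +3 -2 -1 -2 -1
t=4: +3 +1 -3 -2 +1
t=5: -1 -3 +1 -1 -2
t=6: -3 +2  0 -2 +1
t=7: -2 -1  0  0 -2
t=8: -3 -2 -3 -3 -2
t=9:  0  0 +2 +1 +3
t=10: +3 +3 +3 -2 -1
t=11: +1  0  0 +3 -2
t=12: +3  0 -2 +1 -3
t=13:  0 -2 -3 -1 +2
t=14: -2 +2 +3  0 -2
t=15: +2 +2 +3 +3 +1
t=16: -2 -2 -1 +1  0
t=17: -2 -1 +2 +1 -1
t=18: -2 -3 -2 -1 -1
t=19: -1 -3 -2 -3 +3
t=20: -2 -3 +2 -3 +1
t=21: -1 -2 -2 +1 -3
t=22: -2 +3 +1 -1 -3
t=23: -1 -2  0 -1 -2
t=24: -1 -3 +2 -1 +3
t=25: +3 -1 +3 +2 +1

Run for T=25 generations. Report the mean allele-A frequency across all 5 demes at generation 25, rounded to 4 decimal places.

0.1172

t=0: k=[29 29 0 0 0]
t=1: x=[29.0000 25.9705 2.8608 0.0000 0.0000] k=[29 28 4 0 0]
t=2: x=[28.8913 25.5550 5.9284 0.4069 0.0000] k=[29 28 5 0 0]
t=3: x=[28.8913 25.6588 6.7216 0.5086 0.0000] k=[29 24 6 0 0]
t=4: x=[28.4573 22.4567 7.1185 0.6103 0.0000] k=[29 23 4 0 0]
t=5: x=[28.3490 21.4310 5.4330 0.4069 0.0000] k=[27 18 6 0 0]
t=6: x=[25.8750 17.3626 6.5233 0.6103 0.0000] k=[23 19 7 0 0]
t=7: x=[22.1745 17.8682 7.4163 0.7119 0.0000] k=[20 17 7 1 0]
t=8: x=[19.1655 15.9516 7.3170 1.5249 0.1050] k=[16 14 4 0 0]
t=9: x=[15.1984 12.8508 4.5418 0.4069 0.0000] k=[15 13 7 1 0]
t=10: x=[14.1956 12.2544 6.9201 1.5249 0.1050] k=[17 15 10 0 0]
t=11: x=[16.2071 14.3472 9.4037 1.0169 0.0000] k=[17 14 9 4 0]
t=12: x=[16.1060 13.4485 8.9065 4.1615 0.4197] k=[19 13 7 5 0]
t=13: x=[17.8332 12.6519 7.3170 4.7687 0.5245] k=[18 11 4 4 3]
t=14: x=[16.7136 10.6697 4.6408 3.9589 3.2377] k=[15 13 8 4 1]
t=15: x=[14.1956 12.3537 8.0121 4.1615 1.3619] k=[16 14 11 7 2]
t=16: x=[15.1984 13.5482 10.7974 6.9916 2.6137] k=[13 12 10 8 3]
t=17: x=[12.3059 11.5601 9.9012 7.7985 3.6530] k=[10 11 12 9 3]
t=18: x=[9.5583 10.6697 11.4950 8.8060 3.7567] k=[8 8 9 8 3]
t=19: x=[7.5261 7.8190 8.7076 7.6977 3.6530] k=[7 5 7 5 7]
t=20: x=[6.3756 5.1894 6.5233 5.4767 7.0573] k=[4 2 9 2 8]
t=21: x=[3.5330 2.7754 7.5155 3.3511 7.6721] k=[3 1 6 4 5]
t=22: x=[2.5961 1.6238 5.2349 4.3639 5.1019] k=[1 5 6 3 2]
t=23: x=[1.2930 4.5115 5.5320 3.2497 2.1970] k=[0 3 6 2 0]
t=24: x=[0.2762 2.8716 5.2349 2.2355 0.2099] k=[0 0 7 1 3]
t=25: x=[0.0000 0.6675 5.6311 1.8295 2.9259] k=[0 0 9 4 4]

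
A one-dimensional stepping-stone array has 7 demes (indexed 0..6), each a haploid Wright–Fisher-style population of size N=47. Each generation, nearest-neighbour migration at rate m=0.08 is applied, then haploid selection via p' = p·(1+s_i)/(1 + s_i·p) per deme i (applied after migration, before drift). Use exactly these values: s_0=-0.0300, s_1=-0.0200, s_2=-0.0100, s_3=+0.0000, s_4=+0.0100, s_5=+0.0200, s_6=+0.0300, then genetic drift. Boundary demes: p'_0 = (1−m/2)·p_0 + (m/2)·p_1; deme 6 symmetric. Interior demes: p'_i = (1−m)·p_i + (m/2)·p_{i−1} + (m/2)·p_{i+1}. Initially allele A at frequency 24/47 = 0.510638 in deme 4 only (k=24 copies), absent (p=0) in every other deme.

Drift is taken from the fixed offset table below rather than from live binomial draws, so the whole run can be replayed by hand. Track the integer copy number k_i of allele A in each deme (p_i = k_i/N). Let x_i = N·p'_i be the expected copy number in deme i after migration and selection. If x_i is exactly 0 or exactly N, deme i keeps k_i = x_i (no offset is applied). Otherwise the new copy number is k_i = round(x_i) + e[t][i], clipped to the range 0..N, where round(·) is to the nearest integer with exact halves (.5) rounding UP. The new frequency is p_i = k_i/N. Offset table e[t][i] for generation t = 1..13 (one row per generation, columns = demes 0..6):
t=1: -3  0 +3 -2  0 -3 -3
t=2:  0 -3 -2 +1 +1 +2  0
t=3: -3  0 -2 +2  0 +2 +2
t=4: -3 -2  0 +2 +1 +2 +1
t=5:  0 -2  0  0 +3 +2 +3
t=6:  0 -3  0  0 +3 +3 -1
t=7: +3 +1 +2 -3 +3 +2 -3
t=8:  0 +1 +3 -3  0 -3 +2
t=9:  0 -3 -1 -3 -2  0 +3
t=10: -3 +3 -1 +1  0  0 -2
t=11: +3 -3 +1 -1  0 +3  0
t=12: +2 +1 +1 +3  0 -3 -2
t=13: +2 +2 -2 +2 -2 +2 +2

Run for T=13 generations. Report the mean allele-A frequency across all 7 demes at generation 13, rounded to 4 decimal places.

t=0: k=[0 0 0 0 24 0 0]
t=1: x=[0.0000 0.0000 0.0000 0.9600 22.1965 0.9788 0.0000] k=[0 0 0 0 22 0 0]
t=2: x=[0.0000 0.0000 0.0000 0.8800 20.3547 0.8973 0.0000] k=[0 0 0 2 21 3 0]
t=3: x=[0.0000 0.0000 0.0792 2.6800 19.6337 3.6664 0.1236] k=[0 0 0 5 20 6 2]
t=4: x=[0.0000 0.0000 0.1980 5.4000 18.9524 6.5103 2.2217] k=[0 0 0 7 20 9 3]
t=5: x=[0.0000 0.0000 0.2772 7.2400 19.1528 9.3474 3.3303] k=[0 0 0 7 22 11 6]
t=6: x=[0.0000 0.0000 0.2772 7.3200 21.0756 11.4102 6.3608] k=[0 0 0 7 24 14 5]
t=7: x=[0.0000 0.0000 0.2772 7.4000 23.0369 14.2357 5.5020] k=[0 0 2 4 26 16 3]
t=8: x=[0.0000 0.0784 1.9808 4.8000 24.8366 16.0889 3.6175] k=[0 1 5 2 25 13 6]
t=9: x=[0.0388 1.0981 4.6775 3.0400 23.7169 13.3888 6.4426] k=[0 0 4 0 22 13 9]
t=10: x=[0.0000 0.1568 3.6461 1.0400 20.8754 13.3888 9.3800] k=[0 3 3 2 21 13 7]
t=11: x=[0.1164 2.8259 2.9322 2.8000 20.0343 13.2678 7.4229] k=[3 0 4 2 20 16 7]
t=12: x=[2.7987 0.2744 3.7254 2.8000 19.2330 16.0084 7.5454] k=[5 1 5 6 19 13 6]
t=13: x=[4.7093 1.2943 4.8362 6.4800 18.3512 13.1467 6.4426] k=[7 3 3 8 16 15 8]

0.1824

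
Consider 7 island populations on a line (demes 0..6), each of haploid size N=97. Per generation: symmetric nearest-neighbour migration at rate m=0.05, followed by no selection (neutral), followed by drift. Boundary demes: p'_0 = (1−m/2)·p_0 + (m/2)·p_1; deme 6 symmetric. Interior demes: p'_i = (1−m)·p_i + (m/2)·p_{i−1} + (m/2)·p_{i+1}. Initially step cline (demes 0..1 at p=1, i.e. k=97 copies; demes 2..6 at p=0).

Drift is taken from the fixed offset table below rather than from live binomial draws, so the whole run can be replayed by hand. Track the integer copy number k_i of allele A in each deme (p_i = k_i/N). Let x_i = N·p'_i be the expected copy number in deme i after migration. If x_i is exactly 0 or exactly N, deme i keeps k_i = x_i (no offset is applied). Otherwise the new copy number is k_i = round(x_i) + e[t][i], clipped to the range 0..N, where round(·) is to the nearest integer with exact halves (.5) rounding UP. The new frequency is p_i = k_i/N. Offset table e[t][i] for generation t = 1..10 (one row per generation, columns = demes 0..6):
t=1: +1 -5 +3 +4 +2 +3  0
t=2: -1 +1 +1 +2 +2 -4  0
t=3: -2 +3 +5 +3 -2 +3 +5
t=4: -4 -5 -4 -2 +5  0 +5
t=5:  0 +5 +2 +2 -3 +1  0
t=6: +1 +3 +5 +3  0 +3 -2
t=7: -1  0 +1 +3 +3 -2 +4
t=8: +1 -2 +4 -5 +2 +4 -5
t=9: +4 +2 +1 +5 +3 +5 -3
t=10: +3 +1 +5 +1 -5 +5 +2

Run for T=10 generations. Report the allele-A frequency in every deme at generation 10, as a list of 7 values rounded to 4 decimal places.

t=0: k=[97 97 0 0 0 0 0]
t=1: x=[97.0000 94.5750 2.4250 0.0000 0.0000 0.0000 0.0000] k=[97 90 5 0 0 0 0]
t=2: x=[96.8250 88.0500 7.0000 0.1250 0.0000 0.0000 0.0000] k=[96 89 8 2 0 0 0]
t=3: x=[95.8250 87.1500 9.8750 2.1000 0.0500 0.0000 0.0000] k=[94 90 15 5 0 0 0]
t=4: x=[93.9000 88.2250 16.6250 5.1250 0.1250 0.0000 0.0000] k=[90 83 13 3 5 0 0]
t=5: x=[89.8250 81.4250 14.5000 3.3000 4.8250 0.1250 0.0000] k=[90 86 17 5 2 1 0]
t=6: x=[89.9000 84.3750 18.4250 5.2250 2.0500 1.0000 0.0250] k=[91 87 23 8 2 4 0]
t=7: x=[90.9000 85.5000 24.2250 8.2250 2.2000 3.8500 0.1000] k=[90 86 25 11 5 2 4]
t=8: x=[89.9000 84.5750 26.1750 11.2000 5.0750 2.1250 3.9500] k=[91 83 30 6 7 6 0]
t=9: x=[90.8000 81.8750 30.7250 6.6250 6.9500 5.8750 0.1500] k=[95 84 32 12 10 11 0]
t=10: x=[94.7250 82.9750 32.8000 12.4500 10.0750 10.7000 0.2750] k=[97 84 38 13 5 16 2]

[1.0000, 0.8660, 0.3918, 0.1340, 0.0515, 0.1649, 0.0206]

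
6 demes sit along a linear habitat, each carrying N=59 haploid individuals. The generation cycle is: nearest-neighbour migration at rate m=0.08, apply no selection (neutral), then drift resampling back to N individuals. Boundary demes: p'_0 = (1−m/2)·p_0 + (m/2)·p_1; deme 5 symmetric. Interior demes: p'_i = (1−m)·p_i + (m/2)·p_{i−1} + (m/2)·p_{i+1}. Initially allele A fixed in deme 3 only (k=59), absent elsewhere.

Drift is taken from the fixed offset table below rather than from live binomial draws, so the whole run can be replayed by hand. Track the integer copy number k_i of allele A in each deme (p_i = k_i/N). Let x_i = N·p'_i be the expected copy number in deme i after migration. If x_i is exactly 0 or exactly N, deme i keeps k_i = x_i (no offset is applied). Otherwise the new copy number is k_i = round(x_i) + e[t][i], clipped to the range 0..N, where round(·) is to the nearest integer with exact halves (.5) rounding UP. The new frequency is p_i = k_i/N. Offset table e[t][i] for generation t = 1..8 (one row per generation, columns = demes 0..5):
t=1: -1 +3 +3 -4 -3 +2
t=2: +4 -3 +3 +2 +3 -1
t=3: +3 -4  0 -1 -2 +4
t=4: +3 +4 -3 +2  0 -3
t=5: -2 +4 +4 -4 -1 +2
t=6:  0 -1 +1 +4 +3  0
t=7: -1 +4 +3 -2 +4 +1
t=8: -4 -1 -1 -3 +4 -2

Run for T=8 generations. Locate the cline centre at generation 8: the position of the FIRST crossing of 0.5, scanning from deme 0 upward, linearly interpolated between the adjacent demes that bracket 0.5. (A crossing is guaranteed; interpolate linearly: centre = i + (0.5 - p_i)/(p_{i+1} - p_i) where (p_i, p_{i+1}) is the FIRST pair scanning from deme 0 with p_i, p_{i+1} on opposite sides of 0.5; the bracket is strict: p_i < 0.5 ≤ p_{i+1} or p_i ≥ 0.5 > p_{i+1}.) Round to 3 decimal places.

2.955

t=0: k=[0 0 0 59 0 0]
t=1: x=[0.0000 0.0000 2.3600 54.2800 2.3600 0.0000] k=[0 0 5 50 0 0]
t=2: x=[0.0000 0.2000 6.6000 46.2000 2.0000 0.0000] k=[0 0 10 48 5 0]
t=3: x=[0.0000 0.4000 11.1200 44.7600 6.5200 0.2000] k=[0 0 11 44 5 4]
t=4: x=[0.0000 0.4400 11.8800 41.1200 6.5200 4.0400] k=[0 4 9 43 7 1]
t=5: x=[0.1600 4.0400 10.1600 40.2000 8.2000 1.2400] k=[0 8 14 36 7 3]
t=6: x=[0.3200 7.9200 14.6400 33.9600 8.0000 3.1600] k=[0 7 16 38 11 3]
t=7: x=[0.2800 7.0800 16.5200 36.0400 11.7600 3.3200] k=[0 11 20 34 16 4]
t=8: x=[0.4400 10.9200 20.2000 32.7200 16.2400 4.4800] k=[0 10 19 30 20 2]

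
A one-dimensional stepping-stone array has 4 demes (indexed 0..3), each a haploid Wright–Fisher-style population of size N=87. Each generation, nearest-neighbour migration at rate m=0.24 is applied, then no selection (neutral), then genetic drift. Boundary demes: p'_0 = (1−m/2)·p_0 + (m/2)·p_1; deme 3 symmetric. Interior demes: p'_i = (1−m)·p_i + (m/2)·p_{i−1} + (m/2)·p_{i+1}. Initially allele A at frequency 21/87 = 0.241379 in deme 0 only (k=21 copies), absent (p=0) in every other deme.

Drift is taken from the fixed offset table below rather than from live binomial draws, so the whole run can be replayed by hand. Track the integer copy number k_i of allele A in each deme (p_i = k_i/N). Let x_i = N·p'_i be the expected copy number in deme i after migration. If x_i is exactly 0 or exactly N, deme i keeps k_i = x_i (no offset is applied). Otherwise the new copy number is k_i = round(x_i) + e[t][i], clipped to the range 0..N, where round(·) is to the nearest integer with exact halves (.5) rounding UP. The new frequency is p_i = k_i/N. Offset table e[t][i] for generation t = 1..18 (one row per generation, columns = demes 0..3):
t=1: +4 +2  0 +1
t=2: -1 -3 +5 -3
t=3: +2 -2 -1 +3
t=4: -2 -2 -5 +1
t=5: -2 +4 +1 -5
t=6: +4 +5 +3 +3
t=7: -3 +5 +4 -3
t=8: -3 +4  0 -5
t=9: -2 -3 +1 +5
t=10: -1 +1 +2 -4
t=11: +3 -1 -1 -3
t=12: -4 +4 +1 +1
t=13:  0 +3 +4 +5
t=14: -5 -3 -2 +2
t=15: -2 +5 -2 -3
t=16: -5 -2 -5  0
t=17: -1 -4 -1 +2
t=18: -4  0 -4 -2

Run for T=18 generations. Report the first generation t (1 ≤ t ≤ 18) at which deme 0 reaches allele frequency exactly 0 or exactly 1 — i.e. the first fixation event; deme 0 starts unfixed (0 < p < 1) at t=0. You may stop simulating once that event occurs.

18

t=0: k=[21 0 0 0]
t=1: x=[18.4800 2.5200 0.0000 0.0000] k=[22 5 0 0]
t=2: x=[19.9600 6.4400 0.6000 0.0000] k=[19 3 6 0]
t=3: x=[17.0800 5.2800 4.9200 0.7200] k=[19 3 4 4]
t=4: x=[17.0800 5.0400 3.8800 4.0000] k=[15 3 0 5]
t=5: x=[13.5600 4.0800 0.9600 4.4000] k=[12 8 2 0]
t=6: x=[11.5200 7.7600 2.4800 0.2400] k=[16 13 5 3]
t=7: x=[15.6400 12.4000 5.7200 3.2400] k=[13 17 10 0]
t=8: x=[13.4800 15.6800 9.6400 1.2000] k=[10 20 10 0]
t=9: x=[11.2000 17.6000 10.0000 1.2000] k=[9 15 11 6]
t=10: x=[9.7200 13.8000 10.8800 6.6000] k=[9 15 13 3]
t=11: x=[9.7200 14.0400 12.0400 4.2000] k=[13 13 11 1]
t=12: x=[13.0000 12.7600 10.0400 2.2000] k=[9 17 11 3]
t=13: x=[9.9600 15.3200 10.7600 3.9600] k=[10 18 15 9]
t=14: x=[10.9600 16.6800 14.6400 9.7200] k=[6 14 13 12]
t=15: x=[6.9600 12.9200 13.0000 12.1200] k=[5 18 11 9]
t=16: x=[6.5600 15.6000 11.6000 9.2400] k=[2 14 7 9]
t=17: x=[3.4400 11.7200 8.0800 8.7600] k=[2 8 7 11]
t=18: x=[2.7200 7.1600 7.6000 10.5200] k=[0 7 4 9]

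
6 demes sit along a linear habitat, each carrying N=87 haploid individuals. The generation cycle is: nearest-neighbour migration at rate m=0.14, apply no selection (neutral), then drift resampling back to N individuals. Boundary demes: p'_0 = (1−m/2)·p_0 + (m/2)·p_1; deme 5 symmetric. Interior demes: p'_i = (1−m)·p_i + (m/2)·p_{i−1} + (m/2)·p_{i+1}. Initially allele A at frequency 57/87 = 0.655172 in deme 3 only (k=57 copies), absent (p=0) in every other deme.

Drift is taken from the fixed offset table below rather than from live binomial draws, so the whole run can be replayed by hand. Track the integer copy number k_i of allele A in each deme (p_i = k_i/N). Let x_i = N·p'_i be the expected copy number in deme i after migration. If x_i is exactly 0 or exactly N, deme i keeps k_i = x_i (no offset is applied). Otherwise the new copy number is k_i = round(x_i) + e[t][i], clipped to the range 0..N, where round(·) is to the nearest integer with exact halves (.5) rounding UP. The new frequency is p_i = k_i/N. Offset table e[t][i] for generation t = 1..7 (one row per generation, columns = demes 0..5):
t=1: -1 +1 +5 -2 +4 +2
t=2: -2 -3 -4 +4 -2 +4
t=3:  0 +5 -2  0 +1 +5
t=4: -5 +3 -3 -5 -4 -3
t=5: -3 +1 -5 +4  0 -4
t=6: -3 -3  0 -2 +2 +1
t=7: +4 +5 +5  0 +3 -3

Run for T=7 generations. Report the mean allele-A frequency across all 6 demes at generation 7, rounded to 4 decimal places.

t=0: k=[0 0 0 57 0 0]
t=1: x=[0.0000 0.0000 3.9900 49.0200 3.9900 0.0000] k=[0 0 9 47 8 0]
t=2: x=[0.0000 0.6300 11.0300 41.6100 10.1700 0.5600] k=[0 0 7 46 8 5]
t=3: x=[0.0000 0.4900 9.2400 40.6100 10.4500 5.2100] k=[0 5 7 41 11 10]
t=4: x=[0.3500 4.7900 9.2400 36.5200 13.0300 10.0700] k=[0 8 6 32 9 7]
t=5: x=[0.5600 7.3000 7.9600 28.5700 10.4700 7.1400] k=[0 8 3 33 10 3]
t=6: x=[0.5600 7.0900 5.4500 29.2900 11.1200 3.4900] k=[0 4 5 27 13 4]
t=7: x=[0.2800 3.7900 6.4700 24.4800 13.3500 4.6300] k=[4 9 11 24 16 2]

0.1264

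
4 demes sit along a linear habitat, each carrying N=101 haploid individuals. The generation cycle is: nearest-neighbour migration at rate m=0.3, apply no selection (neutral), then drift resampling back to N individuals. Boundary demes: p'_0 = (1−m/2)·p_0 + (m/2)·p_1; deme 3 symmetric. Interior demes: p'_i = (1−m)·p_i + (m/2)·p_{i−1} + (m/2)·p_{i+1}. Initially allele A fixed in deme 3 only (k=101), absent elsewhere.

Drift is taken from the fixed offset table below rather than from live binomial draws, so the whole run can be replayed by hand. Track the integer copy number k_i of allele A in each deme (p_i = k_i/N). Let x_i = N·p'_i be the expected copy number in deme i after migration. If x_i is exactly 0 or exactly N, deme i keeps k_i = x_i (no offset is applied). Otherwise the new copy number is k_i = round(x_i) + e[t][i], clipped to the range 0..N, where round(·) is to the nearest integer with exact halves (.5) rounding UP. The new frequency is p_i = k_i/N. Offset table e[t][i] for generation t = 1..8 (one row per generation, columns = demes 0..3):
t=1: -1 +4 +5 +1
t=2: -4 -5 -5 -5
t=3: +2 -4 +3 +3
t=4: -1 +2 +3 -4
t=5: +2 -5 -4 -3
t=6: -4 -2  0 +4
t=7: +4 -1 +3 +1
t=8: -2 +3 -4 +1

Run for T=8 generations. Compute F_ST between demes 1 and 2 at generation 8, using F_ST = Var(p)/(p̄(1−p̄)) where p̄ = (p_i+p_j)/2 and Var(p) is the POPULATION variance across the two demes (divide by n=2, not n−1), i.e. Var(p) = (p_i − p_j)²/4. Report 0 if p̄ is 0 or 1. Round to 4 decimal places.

0.0256

t=0: k=[0 0 0 101]
t=1: x=[0.0000 0.0000 15.1500 85.8500] k=[0 0 20 87]
t=2: x=[0.0000 3.0000 27.0500 76.9500] k=[0 0 22 72]
t=3: x=[0.0000 3.3000 26.2000 64.5000] k=[0 0 29 68]
t=4: x=[0.0000 4.3500 30.5000 62.1500] k=[0 6 34 58]
t=5: x=[0.9000 9.3000 33.4000 54.4000] k=[3 4 29 51]
t=6: x=[3.1500 7.6000 28.5500 47.7000] k=[0 6 29 52]
t=7: x=[0.9000 8.5500 29.0000 48.5500] k=[5 8 32 50]
t=8: x=[5.4500 11.1500 31.1000 47.3000] k=[3 14 27 48]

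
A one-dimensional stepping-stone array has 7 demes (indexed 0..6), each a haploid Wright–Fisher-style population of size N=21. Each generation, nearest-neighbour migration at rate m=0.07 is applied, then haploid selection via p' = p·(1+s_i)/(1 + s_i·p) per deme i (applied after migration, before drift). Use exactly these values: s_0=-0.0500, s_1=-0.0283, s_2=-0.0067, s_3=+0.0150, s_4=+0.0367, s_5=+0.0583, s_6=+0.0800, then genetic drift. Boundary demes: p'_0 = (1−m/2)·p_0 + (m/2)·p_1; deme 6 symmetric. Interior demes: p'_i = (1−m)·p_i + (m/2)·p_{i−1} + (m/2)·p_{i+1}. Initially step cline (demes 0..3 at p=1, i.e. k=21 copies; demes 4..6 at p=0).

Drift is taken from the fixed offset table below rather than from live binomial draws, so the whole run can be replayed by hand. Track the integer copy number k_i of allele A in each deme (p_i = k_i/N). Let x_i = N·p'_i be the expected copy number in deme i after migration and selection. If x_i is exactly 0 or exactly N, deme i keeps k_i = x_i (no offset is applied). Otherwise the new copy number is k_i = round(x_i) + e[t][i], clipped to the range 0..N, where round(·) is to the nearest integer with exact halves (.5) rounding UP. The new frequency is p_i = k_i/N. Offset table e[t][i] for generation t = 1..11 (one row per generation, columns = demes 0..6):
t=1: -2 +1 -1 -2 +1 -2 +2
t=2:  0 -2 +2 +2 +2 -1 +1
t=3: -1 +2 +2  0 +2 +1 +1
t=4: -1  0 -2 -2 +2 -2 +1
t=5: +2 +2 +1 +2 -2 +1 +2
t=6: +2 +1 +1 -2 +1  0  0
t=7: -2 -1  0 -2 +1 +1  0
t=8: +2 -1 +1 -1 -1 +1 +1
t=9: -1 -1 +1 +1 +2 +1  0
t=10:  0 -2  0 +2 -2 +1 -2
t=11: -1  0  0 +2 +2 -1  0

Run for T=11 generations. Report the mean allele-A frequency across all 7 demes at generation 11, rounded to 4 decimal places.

t=0: k=[21 21 21 21 0 0 0]
t=1: x=[21.0000 21.0000 21.0000 20.2755 0.7610 0.0000 0.0000] k=[21 21 21 18 2 0 0]
t=2: x=[21.0000 21.0000 20.8943 17.5878 2.5702 0.0741 0.0000] k=[21 21 21 20 5 0 0]
t=3: x=[21.0000 21.0000 20.9648 19.5305 5.4950 0.1851 0.0000] k=[21 21 21 20 7 1 0]
t=4: x=[21.0000 21.0000 20.9648 19.5996 7.4170 1.2395 0.0378] k=[21 21 19 18 9 0 1]
t=5: x=[21.0000 20.9280 19.0230 17.7610 9.1858 0.3700 1.0384] k=[21 21 20 20 7 1 3]
t=6: x=[21.0000 20.9640 20.0288 19.5650 7.4170 1.3498 3.1295] k=[21 21 21 18 8 1 3]
t=7: x=[21.0000 21.0000 20.8943 17.7956 8.2851 1.3866 3.1295] k=[21 21 21 16 9 2 3]
t=8: x=[21.0000 21.0000 20.8238 15.9870 9.1858 2.3977 3.1664] k=[21 21 21 15 8 3 4]
t=9: x=[21.0000 21.0000 20.7886 15.0288 8.2498 3.3671 4.2185] k=[21 21 21 16 10 4 4]
t=10: x=[21.0000 21.0000 20.8238 16.0218 10.1889 4.4040 4.2552] k=[21 21 21 18 8 5 2]
t=11: x=[21.0000 21.0000 20.8943 17.7956 8.4262 5.2191 2.2553] k=[21 21 21 20 10 4 2]

0.6735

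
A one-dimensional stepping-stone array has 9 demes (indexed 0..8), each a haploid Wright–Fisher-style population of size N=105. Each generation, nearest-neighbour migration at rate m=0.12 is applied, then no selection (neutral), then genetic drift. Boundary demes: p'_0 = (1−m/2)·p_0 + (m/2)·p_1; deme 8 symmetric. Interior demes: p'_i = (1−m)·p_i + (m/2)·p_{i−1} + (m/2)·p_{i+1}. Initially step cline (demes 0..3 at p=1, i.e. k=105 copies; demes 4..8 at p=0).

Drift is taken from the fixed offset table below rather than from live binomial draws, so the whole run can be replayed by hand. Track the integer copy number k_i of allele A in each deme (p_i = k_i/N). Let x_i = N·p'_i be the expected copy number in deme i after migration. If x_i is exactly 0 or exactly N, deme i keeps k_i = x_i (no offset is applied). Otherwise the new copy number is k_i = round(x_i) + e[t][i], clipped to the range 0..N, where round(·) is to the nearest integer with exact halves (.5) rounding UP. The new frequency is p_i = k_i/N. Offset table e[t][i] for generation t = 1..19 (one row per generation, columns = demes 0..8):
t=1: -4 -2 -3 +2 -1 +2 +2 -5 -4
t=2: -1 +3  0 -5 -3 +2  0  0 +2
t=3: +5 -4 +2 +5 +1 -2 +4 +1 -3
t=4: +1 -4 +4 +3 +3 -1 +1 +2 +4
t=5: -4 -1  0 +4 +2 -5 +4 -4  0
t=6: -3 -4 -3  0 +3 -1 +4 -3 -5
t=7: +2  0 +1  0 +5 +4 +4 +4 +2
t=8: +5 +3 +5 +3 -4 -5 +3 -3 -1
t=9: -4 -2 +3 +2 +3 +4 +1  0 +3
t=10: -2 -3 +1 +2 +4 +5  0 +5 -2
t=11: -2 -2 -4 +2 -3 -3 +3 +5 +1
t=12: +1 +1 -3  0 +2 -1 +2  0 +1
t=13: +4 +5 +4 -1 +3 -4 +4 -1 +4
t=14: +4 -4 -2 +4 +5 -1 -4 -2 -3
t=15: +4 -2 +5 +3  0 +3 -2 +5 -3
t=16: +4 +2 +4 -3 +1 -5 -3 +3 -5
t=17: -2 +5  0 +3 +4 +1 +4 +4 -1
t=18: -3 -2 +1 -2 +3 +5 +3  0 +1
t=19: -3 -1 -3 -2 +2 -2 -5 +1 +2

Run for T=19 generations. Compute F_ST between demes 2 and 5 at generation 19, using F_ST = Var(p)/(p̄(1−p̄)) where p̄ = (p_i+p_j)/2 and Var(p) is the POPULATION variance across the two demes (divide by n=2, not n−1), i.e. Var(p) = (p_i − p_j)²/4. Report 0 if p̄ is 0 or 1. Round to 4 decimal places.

t=0: k=[105 105 105 105 0 0 0 0 0]
t=1: x=[105.0000 105.0000 105.0000 98.7000 6.3000 0.0000 0.0000 0.0000 0.0000] k=[105 105 105 101 5 0 0 0 0]
t=2: x=[105.0000 105.0000 104.7600 95.4800 10.4600 0.3000 0.0000 0.0000 0.0000] k=[105 105 105 90 7 2 0 0 0]
t=3: x=[105.0000 105.0000 104.1000 85.9200 11.6800 2.1800 0.1200 0.0000 0.0000] k=[105 105 105 91 13 0 4 0 0]
t=4: x=[105.0000 105.0000 104.1600 87.1600 16.9000 1.0200 3.5200 0.2400 0.0000] k=[105 105 105 90 20 0 5 2 0]
t=5: x=[105.0000 105.0000 104.1000 86.7000 23.0000 1.5000 4.5200 2.0600 0.1200] k=[105 105 104 91 25 0 9 0 0]
t=6: x=[105.0000 104.9400 103.2800 87.8200 27.4600 2.0400 7.9200 0.5400 0.0000] k=[105 101 100 88 30 1 12 0 0]
t=7: x=[104.7600 101.1800 99.3400 85.2400 31.7400 3.4000 10.6200 0.7200 0.0000] k=[105 101 100 85 37 7 15 5 0]
t=8: x=[104.7600 101.1800 99.1600 83.0200 38.0800 9.2800 13.9200 5.3000 0.3000] k=[105 104 104 86 34 4 17 2 0]
t=9: x=[104.9400 104.0600 102.9200 83.9600 35.3200 6.5800 15.3200 2.7800 0.1200] k=[101 102 105 86 38 11 16 3 3]
t=10: x=[101.0600 102.1200 103.6800 84.2600 39.2600 12.9200 14.9200 3.7800 3.0000] k=[99 99 105 86 43 18 15 9 1]
t=11: x=[99.0000 99.3600 103.5000 84.5600 44.0800 19.3200 14.8200 8.8800 1.4800] k=[97 97 100 87 41 16 18 14 2]
t=12: x=[97.0000 97.1800 99.0400 85.0200 42.2600 17.6200 17.6400 13.5200 2.7200] k=[98 98 96 85 44 17 20 14 4]
t=13: x=[98.0000 97.8800 95.4600 83.2000 44.8400 18.8000 19.4600 13.7600 4.6000] k=[102 103 99 82 48 15 23 13 9]
t=14: x=[102.0600 102.7000 98.2200 80.9800 48.0600 17.4600 21.9200 13.3600 9.2400] k=[105 99 96 85 53 16 18 11 6]
t=15: x=[104.6400 99.1800 95.5200 83.7400 52.7000 18.3400 17.4600 11.1200 6.3000] k=[105 97 101 87 53 21 15 16 3]
t=16: x=[104.5200 97.7200 99.9200 85.8000 53.1200 22.5600 15.4200 15.1600 3.7800] k=[105 100 104 83 54 18 12 18 0]
t=17: x=[104.7000 100.5400 102.5000 82.5200 53.5800 19.8000 12.7200 16.5600 1.0800] k=[103 105 103 86 58 21 17 21 0]
t=18: x=[103.1200 104.7600 102.1000 85.3400 57.4600 22.9800 17.4800 19.5000 1.2600] k=[100 103 103 83 60 28 20 20 2]
t=19: x=[100.1800 102.8200 101.8000 82.8200 59.4600 29.4400 20.4800 18.9200 3.0800] k=[97 102 99 81 61 27 15 20 5]

0.4898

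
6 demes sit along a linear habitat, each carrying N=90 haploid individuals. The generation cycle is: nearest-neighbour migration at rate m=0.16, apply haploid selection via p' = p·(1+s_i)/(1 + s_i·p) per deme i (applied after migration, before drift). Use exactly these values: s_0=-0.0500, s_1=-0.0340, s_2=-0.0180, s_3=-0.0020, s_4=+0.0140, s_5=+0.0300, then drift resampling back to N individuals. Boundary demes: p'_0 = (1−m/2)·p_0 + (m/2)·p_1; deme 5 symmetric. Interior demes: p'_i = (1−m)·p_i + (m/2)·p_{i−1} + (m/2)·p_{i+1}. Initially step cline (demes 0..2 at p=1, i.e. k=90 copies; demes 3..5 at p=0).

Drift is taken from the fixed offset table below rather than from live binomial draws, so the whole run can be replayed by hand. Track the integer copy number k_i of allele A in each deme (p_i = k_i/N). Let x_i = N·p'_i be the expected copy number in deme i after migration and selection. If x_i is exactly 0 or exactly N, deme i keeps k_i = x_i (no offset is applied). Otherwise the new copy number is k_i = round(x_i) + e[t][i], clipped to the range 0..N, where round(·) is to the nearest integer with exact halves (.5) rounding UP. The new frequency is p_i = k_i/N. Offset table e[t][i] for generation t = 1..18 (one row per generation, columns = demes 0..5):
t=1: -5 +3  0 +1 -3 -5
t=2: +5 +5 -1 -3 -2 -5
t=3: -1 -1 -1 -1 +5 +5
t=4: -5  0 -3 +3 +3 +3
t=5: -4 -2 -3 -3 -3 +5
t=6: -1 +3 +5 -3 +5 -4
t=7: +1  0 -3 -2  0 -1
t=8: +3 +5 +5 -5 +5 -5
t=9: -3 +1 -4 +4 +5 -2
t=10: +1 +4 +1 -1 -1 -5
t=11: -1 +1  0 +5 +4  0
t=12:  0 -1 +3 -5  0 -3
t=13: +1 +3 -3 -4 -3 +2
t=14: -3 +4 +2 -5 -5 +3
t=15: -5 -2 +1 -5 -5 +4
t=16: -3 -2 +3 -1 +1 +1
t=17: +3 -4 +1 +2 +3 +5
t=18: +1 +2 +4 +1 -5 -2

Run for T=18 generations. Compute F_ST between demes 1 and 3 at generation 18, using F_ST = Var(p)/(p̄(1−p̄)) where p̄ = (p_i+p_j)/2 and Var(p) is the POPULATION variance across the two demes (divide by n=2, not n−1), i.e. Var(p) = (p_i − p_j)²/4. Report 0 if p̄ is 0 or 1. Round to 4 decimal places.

t=0: k=[90 90 90 0 0 0]
t=1: x=[90.0000 90.0000 82.6788 7.1867 0.0000 0.0000] k=[90 90 83 8 0 0]
t=2: x=[90.0000 89.4204 77.3640 13.3372 0.6489 0.0000] k=[90 90 76 10 0 0]
t=3: x=[90.0000 88.8411 71.5753 14.4557 0.8111 0.0000] k=[90 88 71 13 6 0]
t=4: x=[89.8316 86.6915 67.4141 17.0523 6.1593 0.4943] k=[85 87 64 20 9 3]
t=5: x=[84.9196 84.8341 61.9706 22.6061 9.5177 3.5802] k=[81 83 59 20 7 9]
t=6: x=[80.7426 80.6337 57.4234 22.0467 8.3042 9.0784] k=[80 84 62 19 13 5]
t=7: x=[79.8679 81.6620 59.9576 21.9268 12.9938 5.7983] k=[81 82 57 20 13 5]
t=8: x=[80.6593 79.6062 55.6551 22.3663 13.0746 5.7983] k=[84 85 61 17 18 1]
t=9: x=[83.7899 82.7734 59.0321 20.5682 16.7487 2.4289] k=[81 84 55 25 22 0]
t=10: x=[80.8259 81.1683 54.5304 27.1220 20.7008 1.8117] k=[82 85 56 26 20 0]
t=11: x=[81.8685 82.1970 55.5345 27.8815 19.0883 1.6471] k=[81 83 56 33 23 2]
t=12: x=[80.7426 80.3870 55.9363 33.9976 22.3528 3.7858] k=[81 79 59 29 22 1]
t=13: x=[80.4093 77.1845 57.8255 30.7994 21.1038 2.7579] k=[81 80 55 27 18 5]
t=14: x=[80.4926 77.7177 54.3698 28.4810 17.8784 6.2087] k=[77 82 56 23 13 9]
t=15: x=[76.8339 79.1954 55.0525 24.8040 13.6401 9.5699] k=[72 77 56 20 9 14]
t=16: x=[71.6624 74.4808 54.4099 21.9667 10.4073 13.9448] k=[69 72 57 21 11 15]
t=17: x=[68.4095 70.0276 54.9320 23.0457 12.2666 15.0468] k=[71 66 56 25 15 20]
t=18: x=[69.8080 64.9799 53.9281 26.6424 16.3855 20.0570] k=[71 67 58 28 11 18]

0.1884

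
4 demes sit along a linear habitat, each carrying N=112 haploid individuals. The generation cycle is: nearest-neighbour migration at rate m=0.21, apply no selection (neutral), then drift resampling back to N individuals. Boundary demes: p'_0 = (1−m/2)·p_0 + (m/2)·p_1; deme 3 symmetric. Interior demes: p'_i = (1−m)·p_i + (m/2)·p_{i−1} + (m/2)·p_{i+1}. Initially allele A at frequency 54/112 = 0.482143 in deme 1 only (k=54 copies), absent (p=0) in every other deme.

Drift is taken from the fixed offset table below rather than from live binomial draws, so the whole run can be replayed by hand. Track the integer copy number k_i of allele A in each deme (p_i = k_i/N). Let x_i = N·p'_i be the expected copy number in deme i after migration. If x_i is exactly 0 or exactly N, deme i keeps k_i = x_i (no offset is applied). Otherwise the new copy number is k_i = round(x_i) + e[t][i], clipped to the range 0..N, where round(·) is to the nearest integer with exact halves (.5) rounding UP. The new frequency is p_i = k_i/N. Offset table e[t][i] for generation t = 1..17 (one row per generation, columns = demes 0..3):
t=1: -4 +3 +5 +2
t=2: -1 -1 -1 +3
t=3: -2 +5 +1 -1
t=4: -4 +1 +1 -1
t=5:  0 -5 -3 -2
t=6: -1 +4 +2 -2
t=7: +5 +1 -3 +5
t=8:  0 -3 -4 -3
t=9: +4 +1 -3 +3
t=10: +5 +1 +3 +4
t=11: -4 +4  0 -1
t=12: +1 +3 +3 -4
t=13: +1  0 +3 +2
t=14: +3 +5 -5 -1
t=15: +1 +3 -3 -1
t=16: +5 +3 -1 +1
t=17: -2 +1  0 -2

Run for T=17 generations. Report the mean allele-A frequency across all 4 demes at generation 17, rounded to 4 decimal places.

0.1853

t=0: k=[0 54 0 0]
t=1: x=[5.6700 42.6600 5.6700 0.0000] k=[2 46 11 0]
t=2: x=[6.6200 37.7050 13.5200 1.1550] k=[6 37 13 4]
t=3: x=[9.2550 31.2250 14.5750 4.9450] k=[7 36 16 4]
t=4: x=[10.0450 30.8550 16.8400 5.2600] k=[6 32 18 4]
t=5: x=[8.7300 27.8000 18.0000 5.4700] k=[9 23 15 3]
t=6: x=[10.4700 20.6900 14.5800 4.2600] k=[9 25 17 2]
t=7: x=[10.6800 22.4800 16.2650 3.5750] k=[16 23 13 9]
t=8: x=[16.7350 21.2150 13.6300 9.4200] k=[17 18 10 6]
t=9: x=[17.1050 17.0550 10.4200 6.4200] k=[21 18 7 9]
t=10: x=[20.6850 17.1600 8.3650 8.7900] k=[26 18 11 13]
t=11: x=[25.1600 18.1050 11.9450 12.7900] k=[21 22 12 12]
t=12: x=[21.1050 20.8450 13.0500 12.0000] k=[22 24 16 8]
t=13: x=[22.2100 22.9500 16.0000 8.8400] k=[23 23 19 11]
t=14: x=[23.0000 22.5800 18.5800 11.8400] k=[26 28 14 11]
t=15: x=[26.2100 26.3200 15.1550 11.3150] k=[27 29 12 10]
t=16: x=[27.2100 27.0050 13.5750 10.2100] k=[32 30 13 11]
t=17: x=[31.7900 28.4250 14.5750 11.2100] k=[30 29 15 9]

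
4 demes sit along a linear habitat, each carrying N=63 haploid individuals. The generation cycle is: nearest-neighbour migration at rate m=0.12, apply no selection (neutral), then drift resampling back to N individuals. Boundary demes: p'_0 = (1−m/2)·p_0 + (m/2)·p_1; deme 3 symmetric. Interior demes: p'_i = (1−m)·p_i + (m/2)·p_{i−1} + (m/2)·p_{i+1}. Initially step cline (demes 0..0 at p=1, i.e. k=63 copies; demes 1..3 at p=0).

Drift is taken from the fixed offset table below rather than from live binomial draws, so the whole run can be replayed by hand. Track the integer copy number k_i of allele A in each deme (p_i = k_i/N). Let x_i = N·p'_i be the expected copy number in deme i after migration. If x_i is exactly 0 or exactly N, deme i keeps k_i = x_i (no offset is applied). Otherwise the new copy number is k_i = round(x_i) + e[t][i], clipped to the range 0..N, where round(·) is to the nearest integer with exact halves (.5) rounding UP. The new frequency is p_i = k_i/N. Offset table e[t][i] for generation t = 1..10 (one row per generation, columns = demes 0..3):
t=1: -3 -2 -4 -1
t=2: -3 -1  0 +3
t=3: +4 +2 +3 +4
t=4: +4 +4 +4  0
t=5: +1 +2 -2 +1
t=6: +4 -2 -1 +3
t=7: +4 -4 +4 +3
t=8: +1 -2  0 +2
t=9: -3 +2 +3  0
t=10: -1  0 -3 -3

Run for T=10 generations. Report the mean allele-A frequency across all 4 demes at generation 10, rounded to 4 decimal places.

t=0: k=[63 0 0 0]
t=1: x=[59.2200 3.7800 0.0000 0.0000] k=[56 2 0 0]
t=2: x=[52.7600 5.1200 0.1200 0.0000] k=[50 4 0 0]
t=3: x=[47.2400 6.5200 0.2400 0.0000] k=[51 9 3 0]
t=4: x=[48.4800 11.1600 3.1800 0.1800] k=[52 15 7 0]
t=5: x=[49.7800 16.7400 7.0600 0.4200] k=[51 19 5 1]
t=6: x=[49.0800 20.0800 5.6000 1.2400] k=[53 18 5 4]
t=7: x=[50.9000 19.3200 5.7200 4.0600] k=[55 15 10 7]
t=8: x=[52.6000 17.1000 10.1200 7.1800] k=[54 15 10 9]
t=9: x=[51.6600 17.0400 10.2400 9.0600] k=[49 19 13 9]
t=10: x=[47.2000 20.4400 13.1200 9.2400] k=[46 20 10 6]

0.3254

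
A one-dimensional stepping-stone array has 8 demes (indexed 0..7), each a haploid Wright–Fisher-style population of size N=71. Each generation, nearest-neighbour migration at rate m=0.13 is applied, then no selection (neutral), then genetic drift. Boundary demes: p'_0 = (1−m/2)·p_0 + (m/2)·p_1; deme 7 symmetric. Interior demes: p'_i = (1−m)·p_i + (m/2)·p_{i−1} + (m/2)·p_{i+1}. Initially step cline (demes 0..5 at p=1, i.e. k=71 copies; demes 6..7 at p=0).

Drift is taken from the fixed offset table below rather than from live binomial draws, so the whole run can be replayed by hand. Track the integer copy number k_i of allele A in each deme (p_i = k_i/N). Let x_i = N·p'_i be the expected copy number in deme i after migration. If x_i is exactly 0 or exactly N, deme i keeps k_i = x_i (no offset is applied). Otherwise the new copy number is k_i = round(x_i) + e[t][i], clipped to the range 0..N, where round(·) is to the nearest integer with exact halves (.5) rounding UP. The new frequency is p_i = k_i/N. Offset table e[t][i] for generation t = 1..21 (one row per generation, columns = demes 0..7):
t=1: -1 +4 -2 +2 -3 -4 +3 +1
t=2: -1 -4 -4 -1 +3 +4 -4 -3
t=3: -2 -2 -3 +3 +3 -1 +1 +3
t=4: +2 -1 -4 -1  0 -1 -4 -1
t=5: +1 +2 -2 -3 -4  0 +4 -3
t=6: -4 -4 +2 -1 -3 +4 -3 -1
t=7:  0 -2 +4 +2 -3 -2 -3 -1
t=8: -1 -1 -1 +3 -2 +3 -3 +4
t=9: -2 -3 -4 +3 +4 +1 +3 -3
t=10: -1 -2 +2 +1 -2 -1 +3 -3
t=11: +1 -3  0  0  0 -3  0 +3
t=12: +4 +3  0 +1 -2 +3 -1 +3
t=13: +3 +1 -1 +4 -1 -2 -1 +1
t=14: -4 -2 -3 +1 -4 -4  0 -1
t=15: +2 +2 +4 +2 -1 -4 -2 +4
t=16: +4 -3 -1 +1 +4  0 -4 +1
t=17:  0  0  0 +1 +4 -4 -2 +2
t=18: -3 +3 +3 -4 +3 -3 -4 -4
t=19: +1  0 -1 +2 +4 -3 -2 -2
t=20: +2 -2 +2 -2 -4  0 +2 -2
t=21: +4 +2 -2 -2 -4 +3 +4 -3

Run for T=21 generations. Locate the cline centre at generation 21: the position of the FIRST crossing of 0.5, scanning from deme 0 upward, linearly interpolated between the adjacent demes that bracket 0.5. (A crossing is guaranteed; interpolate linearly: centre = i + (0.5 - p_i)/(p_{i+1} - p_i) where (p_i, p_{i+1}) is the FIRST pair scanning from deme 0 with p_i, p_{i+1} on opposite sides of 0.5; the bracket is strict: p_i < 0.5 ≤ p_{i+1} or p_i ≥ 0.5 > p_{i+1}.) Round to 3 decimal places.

4.825

t=0: k=[71 71 71 71 71 71 0 0]
t=1: x=[71.0000 71.0000 71.0000 71.0000 71.0000 66.3850 4.6150 0.0000] k=[71 71 71 71 71 62 8 0]
t=2: x=[71.0000 71.0000 71.0000 71.0000 70.4150 59.0750 10.9900 0.5200] k=[71 71 71 71 71 63 7 0]
t=3: x=[71.0000 71.0000 71.0000 71.0000 70.4800 59.8800 10.1850 0.4550] k=[71 71 71 71 71 59 11 3]
t=4: x=[71.0000 71.0000 71.0000 71.0000 70.2200 56.6600 13.6000 3.5200] k=[71 71 71 71 70 56 10 3]
t=5: x=[71.0000 71.0000 71.0000 70.9350 69.1550 53.9200 12.5350 3.4550] k=[71 71 71 68 65 54 17 0]
t=6: x=[71.0000 71.0000 70.8050 68.0000 64.4800 52.3100 18.3000 1.1050] k=[71 71 71 67 61 56 15 0]
t=7: x=[71.0000 71.0000 70.7400 66.8700 61.0650 53.6600 16.6900 0.9750] k=[71 71 71 69 58 52 14 0]
t=8: x=[71.0000 71.0000 70.8700 68.4150 58.3250 49.9200 15.5600 0.9100] k=[71 71 70 71 56 53 13 5]
t=9: x=[71.0000 70.9350 70.1300 69.9600 56.7800 50.5950 15.0800 5.5200] k=[71 68 66 71 61 52 18 3]
t=10: x=[70.8050 68.0650 66.4550 70.0250 61.0650 50.3750 19.2350 3.9750] k=[70 66 68 71 59 49 22 1]
t=11: x=[69.7400 66.3900 68.0650 70.0250 59.1300 47.8950 22.3900 2.3650] k=[71 63 68 70 59 45 22 5]
t=12: x=[70.4800 63.8450 67.8050 69.1550 58.8050 44.4150 22.3900 6.1050] k=[71 67 68 70 57 47 21 9]
t=13: x=[70.7400 67.3250 68.0650 69.0250 57.1950 45.9600 21.9100 9.7800] k=[71 68 67 71 56 44 21 11]
t=14: x=[70.8050 68.1300 67.3250 69.7650 56.1950 43.2850 21.8450 11.6500] k=[67 66 64 71 52 39 22 11]
t=15: x=[66.9350 65.9350 64.5850 69.3100 52.3900 38.7400 22.3900 11.7150] k=[69 68 69 71 51 35 20 16]
t=16: x=[68.9350 68.1300 69.0650 69.5700 51.2600 35.0650 20.7150 16.2600] k=[71 65 68 71 55 35 17 17]
t=17: x=[70.6100 65.5850 68.0000 69.7650 54.7400 35.1300 18.1700 17.0000] k=[71 66 68 71 59 31 16 19]
t=18: x=[70.6750 66.4550 68.0650 70.0250 57.9600 31.8450 17.1700 18.8050] k=[68 69 71 66 61 29 13 15]
t=19: x=[68.0650 69.0650 70.5450 66.0000 59.2450 30.0400 14.1700 14.8700] k=[69 69 70 68 63 27 12 13]
t=20: x=[69.0000 69.0650 69.8050 67.8050 60.9850 28.3650 13.0400 12.9350] k=[71 67 71 66 57 28 15 11]
t=21: x=[70.7400 67.5200 70.4150 65.7400 55.7000 29.0400 15.5850 11.2600] k=[71 70 68 64 52 32 20 8]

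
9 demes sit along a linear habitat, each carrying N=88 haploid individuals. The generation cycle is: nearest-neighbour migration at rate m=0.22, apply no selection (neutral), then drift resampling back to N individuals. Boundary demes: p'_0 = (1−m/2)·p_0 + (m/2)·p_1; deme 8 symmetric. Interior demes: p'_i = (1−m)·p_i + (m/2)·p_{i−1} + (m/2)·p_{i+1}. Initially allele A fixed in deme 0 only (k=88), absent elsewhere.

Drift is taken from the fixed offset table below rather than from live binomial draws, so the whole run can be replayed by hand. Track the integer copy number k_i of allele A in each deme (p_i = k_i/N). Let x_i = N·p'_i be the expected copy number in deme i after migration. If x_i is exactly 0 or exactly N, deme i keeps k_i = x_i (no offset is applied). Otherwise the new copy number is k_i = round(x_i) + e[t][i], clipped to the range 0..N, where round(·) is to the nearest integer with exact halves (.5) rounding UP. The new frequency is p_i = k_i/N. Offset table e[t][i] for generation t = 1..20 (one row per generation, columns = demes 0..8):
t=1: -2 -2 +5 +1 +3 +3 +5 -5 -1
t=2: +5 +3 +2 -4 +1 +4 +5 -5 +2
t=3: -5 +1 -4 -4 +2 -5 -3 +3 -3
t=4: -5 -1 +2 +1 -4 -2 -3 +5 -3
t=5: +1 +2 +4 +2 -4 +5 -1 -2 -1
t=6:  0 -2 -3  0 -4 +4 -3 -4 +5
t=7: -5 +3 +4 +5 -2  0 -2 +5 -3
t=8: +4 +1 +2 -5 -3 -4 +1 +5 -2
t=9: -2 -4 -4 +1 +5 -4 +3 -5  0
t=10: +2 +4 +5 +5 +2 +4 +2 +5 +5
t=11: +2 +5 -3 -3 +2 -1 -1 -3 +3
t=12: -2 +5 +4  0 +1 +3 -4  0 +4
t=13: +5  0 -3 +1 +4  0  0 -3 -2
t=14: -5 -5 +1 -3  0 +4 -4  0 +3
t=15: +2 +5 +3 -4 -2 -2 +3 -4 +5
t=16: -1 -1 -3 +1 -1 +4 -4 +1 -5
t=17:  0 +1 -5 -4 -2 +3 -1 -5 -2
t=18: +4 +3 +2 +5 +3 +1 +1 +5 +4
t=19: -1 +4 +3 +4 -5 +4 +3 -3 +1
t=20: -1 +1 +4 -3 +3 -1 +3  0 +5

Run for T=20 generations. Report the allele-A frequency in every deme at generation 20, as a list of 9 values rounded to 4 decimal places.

t=0: k=[88 0 0 0 0 0 0 0 0]
t=1: x=[78.3200 9.6800 0.0000 0.0000 0.0000 0.0000 0.0000 0.0000 0.0000] k=[76 8 0 0 0 0 0 0 0]
t=2: x=[68.5200 14.6000 0.8800 0.0000 0.0000 0.0000 0.0000 0.0000 0.0000] k=[74 18 3 0 0 0 0 0 0]
t=3: x=[67.8400 22.5100 4.3200 0.3300 0.0000 0.0000 0.0000 0.0000 0.0000] k=[63 24 0 0 0 0 0 0 0]
t=4: x=[58.7100 25.6500 2.6400 0.0000 0.0000 0.0000 0.0000 0.0000 0.0000] k=[54 25 5 0 0 0 0 0 0]
t=5: x=[50.8100 25.9900 6.6500 0.5500 0.0000 0.0000 0.0000 0.0000 0.0000] k=[52 28 11 3 0 0 0 0 0]
t=6: x=[49.3600 28.7700 11.9900 3.5500 0.3300 0.0000 0.0000 0.0000 0.0000] k=[49 27 9 4 0 0 0 0 0]
t=7: x=[46.5800 27.4400 10.4300 4.1100 0.4400 0.0000 0.0000 0.0000 0.0000] k=[42 30 14 9 0 0 0 0 0]
t=8: x=[40.6800 29.5600 15.2100 8.5600 0.9900 0.0000 0.0000 0.0000 0.0000] k=[45 31 17 4 0 0 0 0 0]
t=9: x=[43.4600 31.0000 17.1100 4.9900 0.4400 0.0000 0.0000 0.0000 0.0000] k=[41 27 13 6 5 0 0 0 0]
t=10: x=[39.4600 27.0000 13.7700 6.6600 4.5600 0.5500 0.0000 0.0000 0.0000] k=[41 31 19 12 7 5 0 0 0]
t=11: x=[39.9000 30.7800 19.5500 12.2200 7.3300 4.6700 0.5500 0.0000 0.0000] k=[42 36 17 9 9 4 0 0 0]
t=12: x=[41.3400 34.5700 18.2100 9.8800 8.4500 4.1100 0.4400 0.0000 0.0000] k=[39 40 22 10 9 7 0 0 0]
t=13: x=[39.1100 37.9100 22.6600 11.2100 8.8900 6.4500 0.7700 0.0000 0.0000] k=[44 38 20 12 13 6 1 0 0]
t=14: x=[43.3400 36.6800 21.1000 12.9900 12.1200 6.2200 1.4400 0.1100 0.0000] k=[38 32 22 10 12 10 0 0 0]
t=15: x=[37.3400 31.5600 21.7800 11.5400 11.5600 9.1200 1.1000 0.0000 0.0000] k=[39 37 25 8 10 7 4 0 0]
t=16: x=[38.7800 35.9000 24.4500 10.0900 9.4500 7.0000 3.8900 0.4400 0.0000] k=[38 35 21 11 8 11 0 1 0]
t=17: x=[37.6700 33.7900 21.4400 11.7700 8.6600 9.4600 1.3200 0.7800 0.1100] k=[38 35 16 8 7 12 0 0 0]
t=18: x=[37.6700 33.2400 17.2100 8.7700 7.6600 10.1300 1.3200 0.0000 0.0000] k=[42 36 19 14 11 11 2 0 0]
t=19: x=[41.3400 34.7900 20.3200 14.2200 11.3300 10.0100 2.7700 0.2200 0.0000] k=[40 39 23 18 6 14 6 0 0]
t=20: x=[39.8900 37.3500 24.2100 17.2300 8.2000 12.2400 6.2200 0.6600 0.0000] k=[39 38 28 14 11 11 9 1 0]

[0.4432, 0.4318, 0.3182, 0.1591, 0.1250, 0.1250, 0.1023, 0.0114, 0.0000]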